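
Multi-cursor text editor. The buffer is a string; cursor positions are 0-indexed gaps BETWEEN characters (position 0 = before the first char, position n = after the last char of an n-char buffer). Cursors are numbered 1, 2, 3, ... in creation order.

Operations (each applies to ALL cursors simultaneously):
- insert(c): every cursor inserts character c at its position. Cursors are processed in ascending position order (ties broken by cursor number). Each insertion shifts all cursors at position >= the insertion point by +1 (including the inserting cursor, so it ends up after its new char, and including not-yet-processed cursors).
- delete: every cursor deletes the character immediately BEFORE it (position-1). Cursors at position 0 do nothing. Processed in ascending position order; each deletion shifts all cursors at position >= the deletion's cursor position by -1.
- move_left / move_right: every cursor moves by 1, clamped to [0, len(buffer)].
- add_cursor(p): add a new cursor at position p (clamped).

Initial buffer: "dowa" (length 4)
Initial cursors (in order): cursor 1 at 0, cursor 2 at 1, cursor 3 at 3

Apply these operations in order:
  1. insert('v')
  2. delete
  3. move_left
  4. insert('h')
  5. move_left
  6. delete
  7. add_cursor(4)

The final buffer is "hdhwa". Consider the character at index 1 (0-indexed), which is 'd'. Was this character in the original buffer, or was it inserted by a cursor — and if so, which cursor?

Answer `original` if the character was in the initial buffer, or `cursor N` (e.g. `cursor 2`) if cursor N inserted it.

Answer: original

Derivation:
After op 1 (insert('v')): buffer="vdvowva" (len 7), cursors c1@1 c2@3 c3@6, authorship 1.2..3.
After op 2 (delete): buffer="dowa" (len 4), cursors c1@0 c2@1 c3@3, authorship ....
After op 3 (move_left): buffer="dowa" (len 4), cursors c1@0 c2@0 c3@2, authorship ....
After op 4 (insert('h')): buffer="hhdohwa" (len 7), cursors c1@2 c2@2 c3@5, authorship 12..3..
After op 5 (move_left): buffer="hhdohwa" (len 7), cursors c1@1 c2@1 c3@4, authorship 12..3..
After op 6 (delete): buffer="hdhwa" (len 5), cursors c1@0 c2@0 c3@2, authorship 2.3..
After op 7 (add_cursor(4)): buffer="hdhwa" (len 5), cursors c1@0 c2@0 c3@2 c4@4, authorship 2.3..
Authorship (.=original, N=cursor N): 2 . 3 . .
Index 1: author = original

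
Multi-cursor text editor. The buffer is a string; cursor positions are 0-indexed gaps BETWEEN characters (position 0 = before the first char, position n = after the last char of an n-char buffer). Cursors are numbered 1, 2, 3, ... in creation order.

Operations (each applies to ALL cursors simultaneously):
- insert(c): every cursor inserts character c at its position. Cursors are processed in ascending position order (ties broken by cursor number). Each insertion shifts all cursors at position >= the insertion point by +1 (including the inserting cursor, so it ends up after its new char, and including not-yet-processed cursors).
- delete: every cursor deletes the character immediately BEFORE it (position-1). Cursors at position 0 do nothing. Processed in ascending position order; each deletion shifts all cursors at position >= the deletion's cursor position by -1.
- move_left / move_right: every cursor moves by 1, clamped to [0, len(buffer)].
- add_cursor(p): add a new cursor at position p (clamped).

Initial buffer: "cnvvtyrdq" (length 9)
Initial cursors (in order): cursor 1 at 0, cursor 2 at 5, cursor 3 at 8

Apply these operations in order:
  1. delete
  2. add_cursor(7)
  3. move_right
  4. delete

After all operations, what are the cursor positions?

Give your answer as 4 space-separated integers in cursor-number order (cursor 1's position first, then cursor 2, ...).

After op 1 (delete): buffer="cnvvyrq" (len 7), cursors c1@0 c2@4 c3@6, authorship .......
After op 2 (add_cursor(7)): buffer="cnvvyrq" (len 7), cursors c1@0 c2@4 c3@6 c4@7, authorship .......
After op 3 (move_right): buffer="cnvvyrq" (len 7), cursors c1@1 c2@5 c3@7 c4@7, authorship .......
After op 4 (delete): buffer="nvv" (len 3), cursors c1@0 c2@3 c3@3 c4@3, authorship ...

Answer: 0 3 3 3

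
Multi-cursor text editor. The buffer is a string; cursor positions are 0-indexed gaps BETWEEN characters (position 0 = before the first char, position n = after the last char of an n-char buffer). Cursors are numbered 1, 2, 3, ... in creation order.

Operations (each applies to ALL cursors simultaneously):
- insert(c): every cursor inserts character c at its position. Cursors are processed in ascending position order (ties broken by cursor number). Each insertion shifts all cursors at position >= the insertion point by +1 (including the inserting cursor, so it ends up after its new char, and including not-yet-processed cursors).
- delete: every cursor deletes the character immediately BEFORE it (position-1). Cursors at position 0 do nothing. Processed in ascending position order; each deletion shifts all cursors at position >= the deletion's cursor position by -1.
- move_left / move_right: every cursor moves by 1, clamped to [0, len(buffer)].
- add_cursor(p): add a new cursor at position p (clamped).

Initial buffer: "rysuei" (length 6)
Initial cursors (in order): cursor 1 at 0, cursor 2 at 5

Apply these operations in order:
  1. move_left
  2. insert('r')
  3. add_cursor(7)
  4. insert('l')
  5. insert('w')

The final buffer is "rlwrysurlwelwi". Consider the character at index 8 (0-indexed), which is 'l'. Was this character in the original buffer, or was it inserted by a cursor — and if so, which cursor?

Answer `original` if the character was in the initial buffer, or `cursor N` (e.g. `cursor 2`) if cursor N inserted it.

Answer: cursor 2

Derivation:
After op 1 (move_left): buffer="rysuei" (len 6), cursors c1@0 c2@4, authorship ......
After op 2 (insert('r')): buffer="rrysurei" (len 8), cursors c1@1 c2@6, authorship 1....2..
After op 3 (add_cursor(7)): buffer="rrysurei" (len 8), cursors c1@1 c2@6 c3@7, authorship 1....2..
After op 4 (insert('l')): buffer="rlrysurleli" (len 11), cursors c1@2 c2@8 c3@10, authorship 11....22.3.
After op 5 (insert('w')): buffer="rlwrysurlwelwi" (len 14), cursors c1@3 c2@10 c3@13, authorship 111....222.33.
Authorship (.=original, N=cursor N): 1 1 1 . . . . 2 2 2 . 3 3 .
Index 8: author = 2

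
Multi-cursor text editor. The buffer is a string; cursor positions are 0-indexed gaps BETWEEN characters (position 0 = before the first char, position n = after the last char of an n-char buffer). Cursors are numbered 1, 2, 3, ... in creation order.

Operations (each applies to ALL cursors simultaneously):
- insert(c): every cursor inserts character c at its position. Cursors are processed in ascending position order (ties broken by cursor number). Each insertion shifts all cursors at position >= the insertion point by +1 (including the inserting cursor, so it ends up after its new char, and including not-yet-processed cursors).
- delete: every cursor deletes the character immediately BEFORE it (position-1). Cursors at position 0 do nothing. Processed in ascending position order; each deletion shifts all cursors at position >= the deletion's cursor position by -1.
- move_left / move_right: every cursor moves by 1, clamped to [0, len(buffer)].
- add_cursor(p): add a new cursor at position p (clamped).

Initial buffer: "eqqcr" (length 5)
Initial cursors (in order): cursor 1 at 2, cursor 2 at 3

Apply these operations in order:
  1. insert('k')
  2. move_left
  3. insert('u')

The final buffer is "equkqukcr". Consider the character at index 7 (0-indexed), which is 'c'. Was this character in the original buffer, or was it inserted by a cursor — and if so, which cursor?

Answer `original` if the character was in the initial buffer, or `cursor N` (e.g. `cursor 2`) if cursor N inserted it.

After op 1 (insert('k')): buffer="eqkqkcr" (len 7), cursors c1@3 c2@5, authorship ..1.2..
After op 2 (move_left): buffer="eqkqkcr" (len 7), cursors c1@2 c2@4, authorship ..1.2..
After op 3 (insert('u')): buffer="equkqukcr" (len 9), cursors c1@3 c2@6, authorship ..11.22..
Authorship (.=original, N=cursor N): . . 1 1 . 2 2 . .
Index 7: author = original

Answer: original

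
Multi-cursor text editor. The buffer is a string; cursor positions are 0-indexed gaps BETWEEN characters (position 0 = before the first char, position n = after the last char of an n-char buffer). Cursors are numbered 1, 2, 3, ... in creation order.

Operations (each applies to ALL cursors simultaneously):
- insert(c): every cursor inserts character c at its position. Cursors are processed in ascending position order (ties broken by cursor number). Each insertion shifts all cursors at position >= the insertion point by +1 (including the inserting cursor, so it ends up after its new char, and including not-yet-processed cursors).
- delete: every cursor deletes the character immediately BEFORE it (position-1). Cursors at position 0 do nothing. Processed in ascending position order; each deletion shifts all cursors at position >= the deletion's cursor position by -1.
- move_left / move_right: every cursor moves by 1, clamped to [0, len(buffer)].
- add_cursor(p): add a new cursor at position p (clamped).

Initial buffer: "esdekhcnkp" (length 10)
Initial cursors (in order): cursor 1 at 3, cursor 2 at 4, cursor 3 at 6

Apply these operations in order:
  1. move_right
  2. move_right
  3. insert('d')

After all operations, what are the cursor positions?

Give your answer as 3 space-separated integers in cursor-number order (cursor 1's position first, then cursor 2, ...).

After op 1 (move_right): buffer="esdekhcnkp" (len 10), cursors c1@4 c2@5 c3@7, authorship ..........
After op 2 (move_right): buffer="esdekhcnkp" (len 10), cursors c1@5 c2@6 c3@8, authorship ..........
After op 3 (insert('d')): buffer="esdekdhdcndkp" (len 13), cursors c1@6 c2@8 c3@11, authorship .....1.2..3..

Answer: 6 8 11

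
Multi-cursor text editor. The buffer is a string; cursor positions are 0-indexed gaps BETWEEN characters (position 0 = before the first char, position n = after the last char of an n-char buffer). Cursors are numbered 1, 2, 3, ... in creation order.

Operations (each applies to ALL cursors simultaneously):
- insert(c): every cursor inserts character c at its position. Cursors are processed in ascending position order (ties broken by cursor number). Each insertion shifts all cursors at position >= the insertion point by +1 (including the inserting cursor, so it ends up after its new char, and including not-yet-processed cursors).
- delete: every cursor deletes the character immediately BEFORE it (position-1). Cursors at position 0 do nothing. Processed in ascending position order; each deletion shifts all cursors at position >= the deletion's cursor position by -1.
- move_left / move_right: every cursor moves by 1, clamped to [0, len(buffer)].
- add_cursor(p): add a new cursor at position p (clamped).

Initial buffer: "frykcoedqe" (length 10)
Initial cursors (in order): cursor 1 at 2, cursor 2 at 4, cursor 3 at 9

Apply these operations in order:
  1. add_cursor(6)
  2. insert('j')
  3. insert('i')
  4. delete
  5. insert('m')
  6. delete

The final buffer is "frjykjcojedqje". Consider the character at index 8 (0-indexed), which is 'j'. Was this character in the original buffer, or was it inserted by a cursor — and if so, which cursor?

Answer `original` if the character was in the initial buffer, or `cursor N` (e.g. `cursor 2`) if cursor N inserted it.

Answer: cursor 4

Derivation:
After op 1 (add_cursor(6)): buffer="frykcoedqe" (len 10), cursors c1@2 c2@4 c4@6 c3@9, authorship ..........
After op 2 (insert('j')): buffer="frjykjcojedqje" (len 14), cursors c1@3 c2@6 c4@9 c3@13, authorship ..1..2..4...3.
After op 3 (insert('i')): buffer="frjiykjicojiedqjie" (len 18), cursors c1@4 c2@8 c4@12 c3@17, authorship ..11..22..44...33.
After op 4 (delete): buffer="frjykjcojedqje" (len 14), cursors c1@3 c2@6 c4@9 c3@13, authorship ..1..2..4...3.
After op 5 (insert('m')): buffer="frjmykjmcojmedqjme" (len 18), cursors c1@4 c2@8 c4@12 c3@17, authorship ..11..22..44...33.
After op 6 (delete): buffer="frjykjcojedqje" (len 14), cursors c1@3 c2@6 c4@9 c3@13, authorship ..1..2..4...3.
Authorship (.=original, N=cursor N): . . 1 . . 2 . . 4 . . . 3 .
Index 8: author = 4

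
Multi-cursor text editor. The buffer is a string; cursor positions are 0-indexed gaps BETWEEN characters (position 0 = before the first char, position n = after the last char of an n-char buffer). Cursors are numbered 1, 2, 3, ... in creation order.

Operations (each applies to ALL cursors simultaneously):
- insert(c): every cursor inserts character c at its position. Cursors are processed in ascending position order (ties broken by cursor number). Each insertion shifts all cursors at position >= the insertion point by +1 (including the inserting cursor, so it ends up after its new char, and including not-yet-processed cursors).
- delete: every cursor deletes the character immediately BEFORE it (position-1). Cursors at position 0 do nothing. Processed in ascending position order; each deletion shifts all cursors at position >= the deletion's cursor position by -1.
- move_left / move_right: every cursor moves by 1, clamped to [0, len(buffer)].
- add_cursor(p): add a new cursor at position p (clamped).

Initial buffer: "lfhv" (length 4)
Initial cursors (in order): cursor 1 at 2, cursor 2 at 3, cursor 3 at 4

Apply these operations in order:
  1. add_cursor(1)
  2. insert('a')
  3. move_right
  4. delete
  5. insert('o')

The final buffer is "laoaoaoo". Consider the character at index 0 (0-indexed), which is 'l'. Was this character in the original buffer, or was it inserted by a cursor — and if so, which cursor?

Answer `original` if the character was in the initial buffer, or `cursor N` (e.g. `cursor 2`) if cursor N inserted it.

After op 1 (add_cursor(1)): buffer="lfhv" (len 4), cursors c4@1 c1@2 c2@3 c3@4, authorship ....
After op 2 (insert('a')): buffer="lafahava" (len 8), cursors c4@2 c1@4 c2@6 c3@8, authorship .4.1.2.3
After op 3 (move_right): buffer="lafahava" (len 8), cursors c4@3 c1@5 c2@7 c3@8, authorship .4.1.2.3
After op 4 (delete): buffer="laaa" (len 4), cursors c4@2 c1@3 c2@4 c3@4, authorship .412
After op 5 (insert('o')): buffer="laoaoaoo" (len 8), cursors c4@3 c1@5 c2@8 c3@8, authorship .4411223
Authorship (.=original, N=cursor N): . 4 4 1 1 2 2 3
Index 0: author = original

Answer: original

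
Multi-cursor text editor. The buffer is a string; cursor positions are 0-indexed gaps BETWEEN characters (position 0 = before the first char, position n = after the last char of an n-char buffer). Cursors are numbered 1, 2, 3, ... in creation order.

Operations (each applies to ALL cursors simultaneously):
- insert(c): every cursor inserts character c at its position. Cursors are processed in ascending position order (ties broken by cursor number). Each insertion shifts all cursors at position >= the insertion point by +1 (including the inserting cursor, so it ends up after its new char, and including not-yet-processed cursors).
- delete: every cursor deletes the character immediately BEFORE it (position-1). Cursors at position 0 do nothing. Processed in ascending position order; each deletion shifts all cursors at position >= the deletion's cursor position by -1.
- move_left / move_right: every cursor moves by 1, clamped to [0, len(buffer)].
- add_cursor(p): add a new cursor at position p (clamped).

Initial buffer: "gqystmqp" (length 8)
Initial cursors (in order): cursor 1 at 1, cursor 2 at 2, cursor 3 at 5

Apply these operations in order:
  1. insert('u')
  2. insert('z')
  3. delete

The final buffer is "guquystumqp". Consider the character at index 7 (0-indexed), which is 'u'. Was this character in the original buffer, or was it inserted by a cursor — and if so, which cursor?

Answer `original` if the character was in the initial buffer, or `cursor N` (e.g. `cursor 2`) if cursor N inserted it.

After op 1 (insert('u')): buffer="guquystumqp" (len 11), cursors c1@2 c2@4 c3@8, authorship .1.2...3...
After op 2 (insert('z')): buffer="guzquzystuzmqp" (len 14), cursors c1@3 c2@6 c3@11, authorship .11.22...33...
After op 3 (delete): buffer="guquystumqp" (len 11), cursors c1@2 c2@4 c3@8, authorship .1.2...3...
Authorship (.=original, N=cursor N): . 1 . 2 . . . 3 . . .
Index 7: author = 3

Answer: cursor 3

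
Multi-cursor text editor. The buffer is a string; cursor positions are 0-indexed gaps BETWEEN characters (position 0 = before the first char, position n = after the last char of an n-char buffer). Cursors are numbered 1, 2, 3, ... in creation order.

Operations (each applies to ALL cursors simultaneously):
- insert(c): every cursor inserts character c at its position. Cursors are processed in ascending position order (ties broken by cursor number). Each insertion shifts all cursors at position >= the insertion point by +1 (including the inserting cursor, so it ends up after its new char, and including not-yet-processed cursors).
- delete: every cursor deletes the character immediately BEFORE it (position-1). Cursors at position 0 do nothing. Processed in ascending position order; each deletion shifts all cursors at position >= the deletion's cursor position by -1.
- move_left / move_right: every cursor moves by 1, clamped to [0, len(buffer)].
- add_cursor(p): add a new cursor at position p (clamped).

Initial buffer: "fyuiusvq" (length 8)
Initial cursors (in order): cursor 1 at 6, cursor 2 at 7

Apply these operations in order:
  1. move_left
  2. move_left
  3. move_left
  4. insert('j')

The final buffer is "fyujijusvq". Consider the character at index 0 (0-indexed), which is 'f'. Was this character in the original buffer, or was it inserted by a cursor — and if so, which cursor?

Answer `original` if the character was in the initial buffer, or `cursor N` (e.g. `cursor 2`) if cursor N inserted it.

After op 1 (move_left): buffer="fyuiusvq" (len 8), cursors c1@5 c2@6, authorship ........
After op 2 (move_left): buffer="fyuiusvq" (len 8), cursors c1@4 c2@5, authorship ........
After op 3 (move_left): buffer="fyuiusvq" (len 8), cursors c1@3 c2@4, authorship ........
After op 4 (insert('j')): buffer="fyujijusvq" (len 10), cursors c1@4 c2@6, authorship ...1.2....
Authorship (.=original, N=cursor N): . . . 1 . 2 . . . .
Index 0: author = original

Answer: original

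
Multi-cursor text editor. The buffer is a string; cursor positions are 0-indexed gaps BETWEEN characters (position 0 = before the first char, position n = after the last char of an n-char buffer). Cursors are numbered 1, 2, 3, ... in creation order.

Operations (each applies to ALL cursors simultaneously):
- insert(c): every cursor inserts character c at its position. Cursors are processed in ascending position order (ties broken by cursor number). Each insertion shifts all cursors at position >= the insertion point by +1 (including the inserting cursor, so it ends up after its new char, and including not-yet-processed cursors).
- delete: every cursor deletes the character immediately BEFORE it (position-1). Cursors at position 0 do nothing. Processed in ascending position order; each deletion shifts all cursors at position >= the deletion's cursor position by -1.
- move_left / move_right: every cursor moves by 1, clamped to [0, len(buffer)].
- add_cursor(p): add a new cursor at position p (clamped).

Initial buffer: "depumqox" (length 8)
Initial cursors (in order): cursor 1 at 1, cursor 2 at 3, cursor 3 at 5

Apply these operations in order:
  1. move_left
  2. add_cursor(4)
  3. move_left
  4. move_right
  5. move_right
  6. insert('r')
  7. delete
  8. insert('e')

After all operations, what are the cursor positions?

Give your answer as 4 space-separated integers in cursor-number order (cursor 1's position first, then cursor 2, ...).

After op 1 (move_left): buffer="depumqox" (len 8), cursors c1@0 c2@2 c3@4, authorship ........
After op 2 (add_cursor(4)): buffer="depumqox" (len 8), cursors c1@0 c2@2 c3@4 c4@4, authorship ........
After op 3 (move_left): buffer="depumqox" (len 8), cursors c1@0 c2@1 c3@3 c4@3, authorship ........
After op 4 (move_right): buffer="depumqox" (len 8), cursors c1@1 c2@2 c3@4 c4@4, authorship ........
After op 5 (move_right): buffer="depumqox" (len 8), cursors c1@2 c2@3 c3@5 c4@5, authorship ........
After op 6 (insert('r')): buffer="derprumrrqox" (len 12), cursors c1@3 c2@5 c3@9 c4@9, authorship ..1.2..34...
After op 7 (delete): buffer="depumqox" (len 8), cursors c1@2 c2@3 c3@5 c4@5, authorship ........
After op 8 (insert('e')): buffer="deepeumeeqox" (len 12), cursors c1@3 c2@5 c3@9 c4@9, authorship ..1.2..34...

Answer: 3 5 9 9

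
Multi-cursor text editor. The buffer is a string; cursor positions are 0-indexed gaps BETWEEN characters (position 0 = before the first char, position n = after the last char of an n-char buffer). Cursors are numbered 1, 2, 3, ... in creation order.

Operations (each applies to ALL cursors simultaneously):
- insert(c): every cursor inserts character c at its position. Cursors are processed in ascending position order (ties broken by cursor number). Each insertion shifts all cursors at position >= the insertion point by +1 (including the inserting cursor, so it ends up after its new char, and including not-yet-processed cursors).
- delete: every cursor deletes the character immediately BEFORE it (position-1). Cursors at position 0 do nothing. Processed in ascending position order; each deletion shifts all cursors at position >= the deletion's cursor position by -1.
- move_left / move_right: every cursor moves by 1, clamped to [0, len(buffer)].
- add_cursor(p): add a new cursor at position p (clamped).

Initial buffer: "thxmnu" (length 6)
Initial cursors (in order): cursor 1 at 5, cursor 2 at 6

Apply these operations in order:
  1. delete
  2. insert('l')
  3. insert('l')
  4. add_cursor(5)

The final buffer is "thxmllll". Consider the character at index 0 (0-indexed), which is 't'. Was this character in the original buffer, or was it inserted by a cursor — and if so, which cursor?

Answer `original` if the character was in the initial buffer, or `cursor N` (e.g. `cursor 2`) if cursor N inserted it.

Answer: original

Derivation:
After op 1 (delete): buffer="thxm" (len 4), cursors c1@4 c2@4, authorship ....
After op 2 (insert('l')): buffer="thxmll" (len 6), cursors c1@6 c2@6, authorship ....12
After op 3 (insert('l')): buffer="thxmllll" (len 8), cursors c1@8 c2@8, authorship ....1212
After op 4 (add_cursor(5)): buffer="thxmllll" (len 8), cursors c3@5 c1@8 c2@8, authorship ....1212
Authorship (.=original, N=cursor N): . . . . 1 2 1 2
Index 0: author = original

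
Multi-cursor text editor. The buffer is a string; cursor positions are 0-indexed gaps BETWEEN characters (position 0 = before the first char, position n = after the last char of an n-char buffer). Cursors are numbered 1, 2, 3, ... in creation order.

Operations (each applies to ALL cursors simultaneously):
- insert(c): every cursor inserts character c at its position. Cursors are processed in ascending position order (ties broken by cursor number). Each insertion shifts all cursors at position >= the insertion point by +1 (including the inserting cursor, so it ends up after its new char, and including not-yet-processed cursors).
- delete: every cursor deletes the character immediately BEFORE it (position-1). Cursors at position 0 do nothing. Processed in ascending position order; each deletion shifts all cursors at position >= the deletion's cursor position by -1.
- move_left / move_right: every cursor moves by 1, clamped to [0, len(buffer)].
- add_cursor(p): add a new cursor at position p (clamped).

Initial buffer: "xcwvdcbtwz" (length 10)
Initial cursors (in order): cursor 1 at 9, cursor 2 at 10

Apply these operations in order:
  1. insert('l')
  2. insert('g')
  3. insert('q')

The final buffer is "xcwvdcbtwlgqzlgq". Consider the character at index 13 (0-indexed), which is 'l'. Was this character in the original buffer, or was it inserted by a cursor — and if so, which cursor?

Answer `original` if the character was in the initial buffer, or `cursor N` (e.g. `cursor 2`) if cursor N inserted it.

Answer: cursor 2

Derivation:
After op 1 (insert('l')): buffer="xcwvdcbtwlzl" (len 12), cursors c1@10 c2@12, authorship .........1.2
After op 2 (insert('g')): buffer="xcwvdcbtwlgzlg" (len 14), cursors c1@11 c2@14, authorship .........11.22
After op 3 (insert('q')): buffer="xcwvdcbtwlgqzlgq" (len 16), cursors c1@12 c2@16, authorship .........111.222
Authorship (.=original, N=cursor N): . . . . . . . . . 1 1 1 . 2 2 2
Index 13: author = 2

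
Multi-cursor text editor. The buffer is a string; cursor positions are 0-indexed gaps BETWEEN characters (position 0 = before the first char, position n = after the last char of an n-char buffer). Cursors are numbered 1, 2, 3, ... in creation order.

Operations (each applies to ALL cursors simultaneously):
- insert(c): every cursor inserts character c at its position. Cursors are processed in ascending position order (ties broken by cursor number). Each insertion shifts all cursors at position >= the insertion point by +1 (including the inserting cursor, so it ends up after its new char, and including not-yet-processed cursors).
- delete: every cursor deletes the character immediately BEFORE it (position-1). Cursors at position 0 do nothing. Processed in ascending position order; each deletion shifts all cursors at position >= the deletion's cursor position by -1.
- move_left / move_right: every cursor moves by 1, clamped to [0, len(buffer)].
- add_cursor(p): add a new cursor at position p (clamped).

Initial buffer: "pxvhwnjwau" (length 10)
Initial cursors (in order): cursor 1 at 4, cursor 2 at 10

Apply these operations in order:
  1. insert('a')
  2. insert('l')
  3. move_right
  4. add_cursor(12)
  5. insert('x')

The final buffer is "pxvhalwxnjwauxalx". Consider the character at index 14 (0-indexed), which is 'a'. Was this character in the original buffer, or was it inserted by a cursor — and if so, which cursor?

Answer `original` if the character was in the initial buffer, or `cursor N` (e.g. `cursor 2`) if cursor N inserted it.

Answer: cursor 2

Derivation:
After op 1 (insert('a')): buffer="pxvhawnjwaua" (len 12), cursors c1@5 c2@12, authorship ....1......2
After op 2 (insert('l')): buffer="pxvhalwnjwaual" (len 14), cursors c1@6 c2@14, authorship ....11......22
After op 3 (move_right): buffer="pxvhalwnjwaual" (len 14), cursors c1@7 c2@14, authorship ....11......22
After op 4 (add_cursor(12)): buffer="pxvhalwnjwaual" (len 14), cursors c1@7 c3@12 c2@14, authorship ....11......22
After op 5 (insert('x')): buffer="pxvhalwxnjwauxalx" (len 17), cursors c1@8 c3@14 c2@17, authorship ....11.1.....3222
Authorship (.=original, N=cursor N): . . . . 1 1 . 1 . . . . . 3 2 2 2
Index 14: author = 2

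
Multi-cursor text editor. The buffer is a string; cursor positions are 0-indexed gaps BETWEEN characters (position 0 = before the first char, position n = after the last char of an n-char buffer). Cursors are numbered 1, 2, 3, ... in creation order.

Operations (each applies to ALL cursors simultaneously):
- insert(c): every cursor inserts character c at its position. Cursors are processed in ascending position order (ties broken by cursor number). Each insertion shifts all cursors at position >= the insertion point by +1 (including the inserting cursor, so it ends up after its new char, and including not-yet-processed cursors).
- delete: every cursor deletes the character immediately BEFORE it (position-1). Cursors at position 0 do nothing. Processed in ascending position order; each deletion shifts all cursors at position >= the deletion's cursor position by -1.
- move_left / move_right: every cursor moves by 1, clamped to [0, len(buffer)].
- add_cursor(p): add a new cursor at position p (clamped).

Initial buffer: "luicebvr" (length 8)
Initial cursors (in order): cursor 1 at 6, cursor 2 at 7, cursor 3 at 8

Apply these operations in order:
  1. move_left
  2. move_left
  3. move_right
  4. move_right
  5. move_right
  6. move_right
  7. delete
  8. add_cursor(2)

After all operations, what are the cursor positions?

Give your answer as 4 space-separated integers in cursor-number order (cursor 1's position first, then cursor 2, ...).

After op 1 (move_left): buffer="luicebvr" (len 8), cursors c1@5 c2@6 c3@7, authorship ........
After op 2 (move_left): buffer="luicebvr" (len 8), cursors c1@4 c2@5 c3@6, authorship ........
After op 3 (move_right): buffer="luicebvr" (len 8), cursors c1@5 c2@6 c3@7, authorship ........
After op 4 (move_right): buffer="luicebvr" (len 8), cursors c1@6 c2@7 c3@8, authorship ........
After op 5 (move_right): buffer="luicebvr" (len 8), cursors c1@7 c2@8 c3@8, authorship ........
After op 6 (move_right): buffer="luicebvr" (len 8), cursors c1@8 c2@8 c3@8, authorship ........
After op 7 (delete): buffer="luice" (len 5), cursors c1@5 c2@5 c3@5, authorship .....
After op 8 (add_cursor(2)): buffer="luice" (len 5), cursors c4@2 c1@5 c2@5 c3@5, authorship .....

Answer: 5 5 5 2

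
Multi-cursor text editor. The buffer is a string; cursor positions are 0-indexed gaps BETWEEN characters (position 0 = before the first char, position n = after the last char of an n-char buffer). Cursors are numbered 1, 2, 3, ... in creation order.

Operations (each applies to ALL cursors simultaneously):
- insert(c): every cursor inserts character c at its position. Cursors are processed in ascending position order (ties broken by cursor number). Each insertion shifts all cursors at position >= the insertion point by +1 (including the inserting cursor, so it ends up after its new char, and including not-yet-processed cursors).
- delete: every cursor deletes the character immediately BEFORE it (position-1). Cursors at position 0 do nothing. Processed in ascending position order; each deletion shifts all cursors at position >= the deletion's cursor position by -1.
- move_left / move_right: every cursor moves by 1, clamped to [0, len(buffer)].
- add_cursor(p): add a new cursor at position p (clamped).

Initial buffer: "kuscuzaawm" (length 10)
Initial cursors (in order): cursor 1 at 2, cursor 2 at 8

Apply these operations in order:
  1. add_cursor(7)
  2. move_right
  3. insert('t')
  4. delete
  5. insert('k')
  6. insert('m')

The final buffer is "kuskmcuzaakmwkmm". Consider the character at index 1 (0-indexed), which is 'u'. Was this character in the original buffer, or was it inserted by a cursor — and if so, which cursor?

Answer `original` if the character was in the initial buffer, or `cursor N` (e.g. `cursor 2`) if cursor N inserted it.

Answer: original

Derivation:
After op 1 (add_cursor(7)): buffer="kuscuzaawm" (len 10), cursors c1@2 c3@7 c2@8, authorship ..........
After op 2 (move_right): buffer="kuscuzaawm" (len 10), cursors c1@3 c3@8 c2@9, authorship ..........
After op 3 (insert('t')): buffer="kustcuzaatwtm" (len 13), cursors c1@4 c3@10 c2@12, authorship ...1.....3.2.
After op 4 (delete): buffer="kuscuzaawm" (len 10), cursors c1@3 c3@8 c2@9, authorship ..........
After op 5 (insert('k')): buffer="kuskcuzaakwkm" (len 13), cursors c1@4 c3@10 c2@12, authorship ...1.....3.2.
After op 6 (insert('m')): buffer="kuskmcuzaakmwkmm" (len 16), cursors c1@5 c3@12 c2@15, authorship ...11.....33.22.
Authorship (.=original, N=cursor N): . . . 1 1 . . . . . 3 3 . 2 2 .
Index 1: author = original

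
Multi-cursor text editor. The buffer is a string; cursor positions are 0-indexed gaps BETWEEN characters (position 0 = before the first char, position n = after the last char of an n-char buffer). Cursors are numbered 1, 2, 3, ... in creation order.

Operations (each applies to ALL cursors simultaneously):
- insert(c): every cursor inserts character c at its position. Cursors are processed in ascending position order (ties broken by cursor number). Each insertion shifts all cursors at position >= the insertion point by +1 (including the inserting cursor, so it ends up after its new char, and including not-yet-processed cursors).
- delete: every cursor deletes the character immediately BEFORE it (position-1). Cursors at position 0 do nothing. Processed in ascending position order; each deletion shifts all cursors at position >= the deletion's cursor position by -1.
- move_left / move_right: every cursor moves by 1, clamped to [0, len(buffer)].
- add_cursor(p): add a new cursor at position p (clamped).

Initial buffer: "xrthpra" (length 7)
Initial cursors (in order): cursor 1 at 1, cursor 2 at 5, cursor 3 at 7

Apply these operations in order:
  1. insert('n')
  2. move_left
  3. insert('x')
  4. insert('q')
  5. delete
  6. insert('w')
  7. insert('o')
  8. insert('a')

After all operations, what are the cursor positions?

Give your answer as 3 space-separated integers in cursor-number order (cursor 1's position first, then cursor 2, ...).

Answer: 5 14 21

Derivation:
After op 1 (insert('n')): buffer="xnrthpnran" (len 10), cursors c1@2 c2@7 c3@10, authorship .1....2..3
After op 2 (move_left): buffer="xnrthpnran" (len 10), cursors c1@1 c2@6 c3@9, authorship .1....2..3
After op 3 (insert('x')): buffer="xxnrthpxnraxn" (len 13), cursors c1@2 c2@8 c3@12, authorship .11....22..33
After op 4 (insert('q')): buffer="xxqnrthpxqnraxqn" (len 16), cursors c1@3 c2@10 c3@15, authorship .111....222..333
After op 5 (delete): buffer="xxnrthpxnraxn" (len 13), cursors c1@2 c2@8 c3@12, authorship .11....22..33
After op 6 (insert('w')): buffer="xxwnrthpxwnraxwn" (len 16), cursors c1@3 c2@10 c3@15, authorship .111....222..333
After op 7 (insert('o')): buffer="xxwonrthpxwonraxwon" (len 19), cursors c1@4 c2@12 c3@18, authorship .1111....2222..3333
After op 8 (insert('a')): buffer="xxwoanrthpxwoanraxwoan" (len 22), cursors c1@5 c2@14 c3@21, authorship .11111....22222..33333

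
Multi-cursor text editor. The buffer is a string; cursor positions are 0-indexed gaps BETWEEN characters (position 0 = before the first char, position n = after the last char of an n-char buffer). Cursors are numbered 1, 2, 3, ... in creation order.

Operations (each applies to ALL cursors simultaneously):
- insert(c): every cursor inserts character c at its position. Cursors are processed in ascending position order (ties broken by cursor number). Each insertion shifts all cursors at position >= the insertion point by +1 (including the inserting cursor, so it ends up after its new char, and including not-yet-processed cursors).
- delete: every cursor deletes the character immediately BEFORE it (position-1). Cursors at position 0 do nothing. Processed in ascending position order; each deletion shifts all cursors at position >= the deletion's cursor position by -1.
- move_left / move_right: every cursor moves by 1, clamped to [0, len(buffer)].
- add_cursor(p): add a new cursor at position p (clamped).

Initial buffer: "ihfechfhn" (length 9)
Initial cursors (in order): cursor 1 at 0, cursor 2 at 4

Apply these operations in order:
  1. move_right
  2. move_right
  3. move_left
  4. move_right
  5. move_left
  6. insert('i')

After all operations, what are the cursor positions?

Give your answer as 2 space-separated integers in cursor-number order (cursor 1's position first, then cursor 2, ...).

After op 1 (move_right): buffer="ihfechfhn" (len 9), cursors c1@1 c2@5, authorship .........
After op 2 (move_right): buffer="ihfechfhn" (len 9), cursors c1@2 c2@6, authorship .........
After op 3 (move_left): buffer="ihfechfhn" (len 9), cursors c1@1 c2@5, authorship .........
After op 4 (move_right): buffer="ihfechfhn" (len 9), cursors c1@2 c2@6, authorship .........
After op 5 (move_left): buffer="ihfechfhn" (len 9), cursors c1@1 c2@5, authorship .........
After op 6 (insert('i')): buffer="iihfecihfhn" (len 11), cursors c1@2 c2@7, authorship .1....2....

Answer: 2 7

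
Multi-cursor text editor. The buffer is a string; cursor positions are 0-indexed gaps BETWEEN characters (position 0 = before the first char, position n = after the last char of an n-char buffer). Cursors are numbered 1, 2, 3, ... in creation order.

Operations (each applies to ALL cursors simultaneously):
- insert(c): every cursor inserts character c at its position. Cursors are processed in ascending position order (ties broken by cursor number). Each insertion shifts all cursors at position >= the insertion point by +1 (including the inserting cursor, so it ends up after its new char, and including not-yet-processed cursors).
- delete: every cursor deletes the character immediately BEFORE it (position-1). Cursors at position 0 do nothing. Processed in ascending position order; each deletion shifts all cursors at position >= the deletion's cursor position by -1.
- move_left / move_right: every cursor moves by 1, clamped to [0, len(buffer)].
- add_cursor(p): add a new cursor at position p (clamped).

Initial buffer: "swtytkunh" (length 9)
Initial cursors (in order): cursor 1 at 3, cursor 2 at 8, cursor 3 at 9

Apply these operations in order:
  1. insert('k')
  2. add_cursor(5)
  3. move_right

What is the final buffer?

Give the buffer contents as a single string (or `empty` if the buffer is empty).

Answer: swtkytkunkhk

Derivation:
After op 1 (insert('k')): buffer="swtkytkunkhk" (len 12), cursors c1@4 c2@10 c3@12, authorship ...1.....2.3
After op 2 (add_cursor(5)): buffer="swtkytkunkhk" (len 12), cursors c1@4 c4@5 c2@10 c3@12, authorship ...1.....2.3
After op 3 (move_right): buffer="swtkytkunkhk" (len 12), cursors c1@5 c4@6 c2@11 c3@12, authorship ...1.....2.3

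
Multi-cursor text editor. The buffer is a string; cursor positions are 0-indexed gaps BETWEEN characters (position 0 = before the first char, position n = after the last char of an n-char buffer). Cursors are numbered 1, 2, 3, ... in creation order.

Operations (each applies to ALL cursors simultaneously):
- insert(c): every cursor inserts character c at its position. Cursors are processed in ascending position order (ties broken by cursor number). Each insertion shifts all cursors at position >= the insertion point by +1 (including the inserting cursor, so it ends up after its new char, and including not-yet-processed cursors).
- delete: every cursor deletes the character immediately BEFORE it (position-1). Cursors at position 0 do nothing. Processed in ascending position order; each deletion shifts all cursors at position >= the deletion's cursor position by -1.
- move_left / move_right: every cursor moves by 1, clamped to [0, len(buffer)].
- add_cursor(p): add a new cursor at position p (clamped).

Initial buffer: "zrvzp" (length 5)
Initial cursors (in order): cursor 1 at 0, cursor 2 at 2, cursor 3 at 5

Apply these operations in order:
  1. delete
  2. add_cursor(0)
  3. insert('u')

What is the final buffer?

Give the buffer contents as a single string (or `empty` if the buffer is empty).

After op 1 (delete): buffer="zvz" (len 3), cursors c1@0 c2@1 c3@3, authorship ...
After op 2 (add_cursor(0)): buffer="zvz" (len 3), cursors c1@0 c4@0 c2@1 c3@3, authorship ...
After op 3 (insert('u')): buffer="uuzuvzu" (len 7), cursors c1@2 c4@2 c2@4 c3@7, authorship 14.2..3

Answer: uuzuvzu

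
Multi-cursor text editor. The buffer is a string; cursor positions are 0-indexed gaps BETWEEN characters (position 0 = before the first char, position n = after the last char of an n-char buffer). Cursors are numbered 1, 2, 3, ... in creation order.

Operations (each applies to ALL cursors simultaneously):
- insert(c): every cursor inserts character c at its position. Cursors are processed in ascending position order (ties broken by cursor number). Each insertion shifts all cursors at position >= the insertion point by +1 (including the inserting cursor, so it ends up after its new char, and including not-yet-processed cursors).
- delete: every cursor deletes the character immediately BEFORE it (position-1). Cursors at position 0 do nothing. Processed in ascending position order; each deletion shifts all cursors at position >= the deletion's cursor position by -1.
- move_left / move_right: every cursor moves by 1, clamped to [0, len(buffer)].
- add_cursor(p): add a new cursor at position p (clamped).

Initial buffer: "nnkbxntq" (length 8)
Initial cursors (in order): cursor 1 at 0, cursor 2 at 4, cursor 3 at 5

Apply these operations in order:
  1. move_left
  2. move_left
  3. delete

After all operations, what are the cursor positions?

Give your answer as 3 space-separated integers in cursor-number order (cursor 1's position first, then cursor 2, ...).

Answer: 0 1 1

Derivation:
After op 1 (move_left): buffer="nnkbxntq" (len 8), cursors c1@0 c2@3 c3@4, authorship ........
After op 2 (move_left): buffer="nnkbxntq" (len 8), cursors c1@0 c2@2 c3@3, authorship ........
After op 3 (delete): buffer="nbxntq" (len 6), cursors c1@0 c2@1 c3@1, authorship ......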